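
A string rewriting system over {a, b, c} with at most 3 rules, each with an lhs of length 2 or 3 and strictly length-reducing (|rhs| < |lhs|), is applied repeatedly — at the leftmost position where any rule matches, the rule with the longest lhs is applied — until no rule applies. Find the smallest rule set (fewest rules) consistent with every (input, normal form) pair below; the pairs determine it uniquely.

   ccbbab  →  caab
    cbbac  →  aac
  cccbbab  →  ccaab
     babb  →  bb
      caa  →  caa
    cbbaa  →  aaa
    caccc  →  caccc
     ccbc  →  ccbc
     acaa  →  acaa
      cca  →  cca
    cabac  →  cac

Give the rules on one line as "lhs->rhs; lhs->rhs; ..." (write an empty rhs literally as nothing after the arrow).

  | ccbbab => caab
  | cbbac => aac
  | cccbbab => ccaab
  | babb => bb

ba->; cbb->a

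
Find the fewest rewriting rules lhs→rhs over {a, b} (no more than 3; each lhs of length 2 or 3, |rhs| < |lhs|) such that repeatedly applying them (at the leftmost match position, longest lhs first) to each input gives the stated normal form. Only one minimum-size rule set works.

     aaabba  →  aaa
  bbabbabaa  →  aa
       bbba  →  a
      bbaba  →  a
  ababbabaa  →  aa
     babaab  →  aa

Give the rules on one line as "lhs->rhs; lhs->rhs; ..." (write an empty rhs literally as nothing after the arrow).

  | aaabba => aaaba => aaa
  | bbabbabaa => babbabaa => abbabaa => ababaa => abaa => aa
  | bbba => bba => ba => a
  | bbaba => baba => aba => a

ab->a; aba->a; ba->a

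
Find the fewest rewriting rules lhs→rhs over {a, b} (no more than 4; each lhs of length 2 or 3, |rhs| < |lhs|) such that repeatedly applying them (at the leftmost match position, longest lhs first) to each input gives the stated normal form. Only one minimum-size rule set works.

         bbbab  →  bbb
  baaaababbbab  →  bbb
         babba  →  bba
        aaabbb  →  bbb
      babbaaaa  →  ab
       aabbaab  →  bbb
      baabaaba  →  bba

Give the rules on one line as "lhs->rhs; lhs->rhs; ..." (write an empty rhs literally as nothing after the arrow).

aa->b; aba->; baa->ab; bab->b

  | bbbab => bbb
  | baaaababbbab => abaababbbab => ababbbab => bbbab => bbb
  | babba => bba
  | aaabbb => babbb => bbb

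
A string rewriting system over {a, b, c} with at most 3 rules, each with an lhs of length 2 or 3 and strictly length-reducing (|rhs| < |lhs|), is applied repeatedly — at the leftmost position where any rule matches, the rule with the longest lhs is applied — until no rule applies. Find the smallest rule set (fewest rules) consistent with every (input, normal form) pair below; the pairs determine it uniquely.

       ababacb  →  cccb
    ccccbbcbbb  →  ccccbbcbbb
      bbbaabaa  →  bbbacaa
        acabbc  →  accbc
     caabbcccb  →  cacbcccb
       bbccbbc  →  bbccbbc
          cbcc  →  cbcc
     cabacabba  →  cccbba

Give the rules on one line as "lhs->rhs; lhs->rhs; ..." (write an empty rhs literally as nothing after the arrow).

ab->c; cca->cc

  | ababacb => cabacb => ccacb => cccb
  | ccccbbcbbb
  | bbbaabaa => bbbacaa
  | acabbc => accbc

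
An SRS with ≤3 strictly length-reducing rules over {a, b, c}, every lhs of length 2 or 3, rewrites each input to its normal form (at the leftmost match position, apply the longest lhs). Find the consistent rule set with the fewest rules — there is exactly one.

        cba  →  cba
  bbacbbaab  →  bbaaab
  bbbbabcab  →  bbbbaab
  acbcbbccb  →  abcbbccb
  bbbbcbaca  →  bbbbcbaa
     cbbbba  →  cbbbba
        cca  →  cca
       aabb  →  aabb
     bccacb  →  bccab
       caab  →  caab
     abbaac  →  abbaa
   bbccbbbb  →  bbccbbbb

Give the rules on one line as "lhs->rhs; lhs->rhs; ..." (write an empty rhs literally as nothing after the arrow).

ac->a; bab->ba

  | cba
  | bbacbbaab => bbabbaab => bbabaab => bbaaab
  | bbbbabcab => bbbbacab => bbbbaab
  | acbcbbccb => abcbbccb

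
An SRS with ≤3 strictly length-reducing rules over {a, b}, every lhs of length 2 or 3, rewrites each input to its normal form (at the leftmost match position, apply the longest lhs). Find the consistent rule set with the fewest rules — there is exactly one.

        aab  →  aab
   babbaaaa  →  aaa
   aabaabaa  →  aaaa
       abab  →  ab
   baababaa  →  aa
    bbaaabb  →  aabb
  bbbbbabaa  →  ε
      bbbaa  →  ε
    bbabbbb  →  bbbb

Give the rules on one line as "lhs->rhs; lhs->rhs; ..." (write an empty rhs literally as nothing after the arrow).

ba->; bba->

  | aab
  | babbaaaa => bbaaaa => aaa
  | aabaabaa => aaabaa => aaaa
  | abab => ab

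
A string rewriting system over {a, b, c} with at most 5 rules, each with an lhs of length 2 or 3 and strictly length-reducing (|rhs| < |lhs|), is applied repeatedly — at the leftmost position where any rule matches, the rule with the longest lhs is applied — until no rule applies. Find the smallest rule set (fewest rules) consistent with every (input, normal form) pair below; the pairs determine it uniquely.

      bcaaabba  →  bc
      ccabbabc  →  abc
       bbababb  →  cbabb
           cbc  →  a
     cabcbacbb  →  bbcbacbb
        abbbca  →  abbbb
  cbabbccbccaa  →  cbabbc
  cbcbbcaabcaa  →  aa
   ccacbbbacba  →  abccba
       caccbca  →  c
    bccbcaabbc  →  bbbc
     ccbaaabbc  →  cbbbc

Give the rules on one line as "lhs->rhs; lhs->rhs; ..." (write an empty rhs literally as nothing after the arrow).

  | bcaaabba => bbaabba => cabba => bbba => bc
  | ccabbabc => cbbbabc => cbcbc => abc
  | bbababb => cbabb
  | cbc => a

baa->; bba->c; ca->b; cbc->a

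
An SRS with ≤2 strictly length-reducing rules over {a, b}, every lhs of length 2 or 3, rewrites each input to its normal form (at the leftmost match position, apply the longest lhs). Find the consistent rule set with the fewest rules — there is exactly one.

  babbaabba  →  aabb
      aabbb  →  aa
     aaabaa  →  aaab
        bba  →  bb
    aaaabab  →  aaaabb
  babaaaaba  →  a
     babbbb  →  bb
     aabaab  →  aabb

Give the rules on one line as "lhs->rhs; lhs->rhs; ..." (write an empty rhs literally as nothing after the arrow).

ba->b; bbb->

  | babbaabba => bbbaabba => aabba => aabb
  | aabbb => aa
  | aaabaa => aaaba => aaab
  | bba => bb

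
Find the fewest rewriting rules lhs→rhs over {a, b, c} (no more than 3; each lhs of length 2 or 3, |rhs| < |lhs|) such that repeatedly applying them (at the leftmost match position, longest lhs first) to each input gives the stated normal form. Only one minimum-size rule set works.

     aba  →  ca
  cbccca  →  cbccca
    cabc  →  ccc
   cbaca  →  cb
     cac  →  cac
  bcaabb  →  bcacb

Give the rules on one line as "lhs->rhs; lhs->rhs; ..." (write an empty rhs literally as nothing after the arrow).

  | aba => ca
  | cbccca
  | cabc => ccc
  | cbaca => cb

ab->c; aca->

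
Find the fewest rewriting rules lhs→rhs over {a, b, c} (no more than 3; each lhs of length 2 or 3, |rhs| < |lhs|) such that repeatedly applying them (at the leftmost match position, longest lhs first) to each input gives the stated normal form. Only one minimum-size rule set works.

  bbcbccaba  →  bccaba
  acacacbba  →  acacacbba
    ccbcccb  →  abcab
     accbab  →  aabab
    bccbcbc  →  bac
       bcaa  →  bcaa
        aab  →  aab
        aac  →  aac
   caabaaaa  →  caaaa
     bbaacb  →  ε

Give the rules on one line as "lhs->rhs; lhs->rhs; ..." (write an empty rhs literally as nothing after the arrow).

  | bbcbccaba => bccaba
  | acacacbba
  | ccbcccb => abcccb => abcab
  | accbab => aabab

baa->; bcb->; ccb->ab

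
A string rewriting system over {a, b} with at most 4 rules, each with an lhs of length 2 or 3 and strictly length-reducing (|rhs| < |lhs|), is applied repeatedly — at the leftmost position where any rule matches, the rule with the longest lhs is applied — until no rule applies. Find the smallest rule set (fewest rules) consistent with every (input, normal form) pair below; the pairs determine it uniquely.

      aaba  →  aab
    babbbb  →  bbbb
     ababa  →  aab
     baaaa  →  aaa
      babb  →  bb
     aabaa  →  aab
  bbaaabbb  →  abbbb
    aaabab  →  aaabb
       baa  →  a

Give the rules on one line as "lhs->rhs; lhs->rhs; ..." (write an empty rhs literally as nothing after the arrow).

  | aaba => aab
  | babbbb => bbbb
  | ababa => abba => aab
  | baaaa => aaa

aba->ab; ba->; bba->ab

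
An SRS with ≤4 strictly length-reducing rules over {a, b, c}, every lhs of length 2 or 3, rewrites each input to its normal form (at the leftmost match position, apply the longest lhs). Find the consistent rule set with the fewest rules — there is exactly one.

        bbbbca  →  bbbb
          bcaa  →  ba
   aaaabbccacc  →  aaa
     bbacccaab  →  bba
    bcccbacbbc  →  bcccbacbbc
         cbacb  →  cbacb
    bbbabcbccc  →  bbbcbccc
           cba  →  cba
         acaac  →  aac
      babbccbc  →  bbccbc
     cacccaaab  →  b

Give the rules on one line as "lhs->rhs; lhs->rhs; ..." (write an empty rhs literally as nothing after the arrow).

  | bbbbca => bbbb
  | bcaa => ba
  | aaaabbccacc => aaabccacc => aaccacc => aaacc => aaa
  | bbacccaab => bbacaab => bbaab => bba

ab->; acc->a; ca->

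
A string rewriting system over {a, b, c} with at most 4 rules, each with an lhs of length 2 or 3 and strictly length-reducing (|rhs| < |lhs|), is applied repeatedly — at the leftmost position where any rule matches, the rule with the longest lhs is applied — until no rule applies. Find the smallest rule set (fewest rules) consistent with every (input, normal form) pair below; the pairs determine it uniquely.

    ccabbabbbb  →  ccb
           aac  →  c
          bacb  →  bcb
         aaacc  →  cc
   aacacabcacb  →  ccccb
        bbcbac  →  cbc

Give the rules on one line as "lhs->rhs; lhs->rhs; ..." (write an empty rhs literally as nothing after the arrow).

ab->; ac->c; bb->a

  | ccabbabbbb => ccbabbbb => ccbbbb => ccabb => ccb
  | aac => ac => c
  | bacb => bcb
  | aaacc => aacc => acc => cc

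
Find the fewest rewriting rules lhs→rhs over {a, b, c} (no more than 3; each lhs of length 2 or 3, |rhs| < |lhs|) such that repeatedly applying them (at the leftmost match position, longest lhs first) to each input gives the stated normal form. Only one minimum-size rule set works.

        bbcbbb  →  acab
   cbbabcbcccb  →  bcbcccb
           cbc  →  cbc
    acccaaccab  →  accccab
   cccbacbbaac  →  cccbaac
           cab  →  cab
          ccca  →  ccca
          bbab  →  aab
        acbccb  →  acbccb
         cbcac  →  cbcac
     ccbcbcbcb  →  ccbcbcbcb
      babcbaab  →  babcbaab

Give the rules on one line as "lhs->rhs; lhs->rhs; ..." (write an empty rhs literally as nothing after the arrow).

  | bbcbbb => acbbb => acab
  | cbbabcbcccb => caabcbcccb => bcbcccb
  | cbc
  | acccaaccab => accccab

bb->a; caa->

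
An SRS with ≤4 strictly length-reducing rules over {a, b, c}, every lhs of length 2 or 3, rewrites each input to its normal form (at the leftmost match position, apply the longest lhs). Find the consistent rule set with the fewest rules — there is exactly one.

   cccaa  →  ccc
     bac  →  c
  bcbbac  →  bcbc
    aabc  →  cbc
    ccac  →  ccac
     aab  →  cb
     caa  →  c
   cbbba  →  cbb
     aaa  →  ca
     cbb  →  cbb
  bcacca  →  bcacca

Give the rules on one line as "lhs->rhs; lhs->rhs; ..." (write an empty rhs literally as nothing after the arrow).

  | cccaa => ccc
  | bac => c
  | bcbbac => bcbc
  | aabc => cbc

aa->c; ba->; caa->c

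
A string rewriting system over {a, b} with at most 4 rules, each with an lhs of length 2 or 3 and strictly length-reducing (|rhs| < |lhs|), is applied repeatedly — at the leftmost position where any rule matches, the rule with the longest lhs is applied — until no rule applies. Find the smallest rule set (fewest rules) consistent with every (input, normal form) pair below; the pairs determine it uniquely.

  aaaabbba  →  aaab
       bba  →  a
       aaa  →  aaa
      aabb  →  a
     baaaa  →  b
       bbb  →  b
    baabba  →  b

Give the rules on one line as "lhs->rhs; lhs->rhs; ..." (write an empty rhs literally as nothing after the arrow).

  | aaaabbba => aaaba => aaab
  | bba => a
  | aaa
  | aabb => a

abb->; ba->b; bb->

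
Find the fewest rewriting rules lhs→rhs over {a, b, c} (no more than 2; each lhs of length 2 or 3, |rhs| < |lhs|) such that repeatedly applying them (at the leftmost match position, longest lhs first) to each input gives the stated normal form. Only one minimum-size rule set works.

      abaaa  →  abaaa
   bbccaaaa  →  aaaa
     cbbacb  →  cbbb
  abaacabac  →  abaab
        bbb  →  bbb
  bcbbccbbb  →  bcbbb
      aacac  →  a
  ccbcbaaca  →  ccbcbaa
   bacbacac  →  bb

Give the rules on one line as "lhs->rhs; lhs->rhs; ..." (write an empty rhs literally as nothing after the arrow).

  | abaaa
  | bbccaaaa => acaaaa => aaaa
  | cbbacb => cbbb
  | abaacabac => abaabac => abaab

ac->; bbc->a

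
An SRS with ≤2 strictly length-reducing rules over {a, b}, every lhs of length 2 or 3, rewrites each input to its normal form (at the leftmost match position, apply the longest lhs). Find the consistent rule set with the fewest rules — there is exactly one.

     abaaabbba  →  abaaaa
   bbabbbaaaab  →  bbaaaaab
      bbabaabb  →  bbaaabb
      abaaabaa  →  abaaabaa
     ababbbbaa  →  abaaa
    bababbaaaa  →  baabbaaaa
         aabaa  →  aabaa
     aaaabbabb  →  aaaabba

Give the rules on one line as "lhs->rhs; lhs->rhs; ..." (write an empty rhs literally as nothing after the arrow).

bab->ba; bbb->

  | abaaabbba => abaaaa
  | bbabbbaaaab => bbabbaaaab => bbabaaaab => bbaaaaab
  | bbabaabb => bbaaabb
  | abaaabaa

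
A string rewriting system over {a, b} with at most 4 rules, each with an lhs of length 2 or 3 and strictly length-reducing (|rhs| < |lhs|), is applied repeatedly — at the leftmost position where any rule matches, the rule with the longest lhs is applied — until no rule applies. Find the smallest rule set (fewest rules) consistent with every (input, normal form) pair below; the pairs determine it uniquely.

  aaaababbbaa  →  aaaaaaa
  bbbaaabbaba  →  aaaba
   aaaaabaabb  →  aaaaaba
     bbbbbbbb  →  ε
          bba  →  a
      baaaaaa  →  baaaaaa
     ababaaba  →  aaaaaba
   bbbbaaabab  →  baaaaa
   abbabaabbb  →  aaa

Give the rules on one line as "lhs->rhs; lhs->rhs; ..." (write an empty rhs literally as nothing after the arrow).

  | aaaababbbaa => aaaaaabbaa => aaaaaaa
  | bbbaaabbaba => aaabbaba => aaaba
  | aaaaabaabb => aaaaaba
  | bbbbbbbb => bbbbb => bb => ε

abb->; bab->aa; bb->; bbb->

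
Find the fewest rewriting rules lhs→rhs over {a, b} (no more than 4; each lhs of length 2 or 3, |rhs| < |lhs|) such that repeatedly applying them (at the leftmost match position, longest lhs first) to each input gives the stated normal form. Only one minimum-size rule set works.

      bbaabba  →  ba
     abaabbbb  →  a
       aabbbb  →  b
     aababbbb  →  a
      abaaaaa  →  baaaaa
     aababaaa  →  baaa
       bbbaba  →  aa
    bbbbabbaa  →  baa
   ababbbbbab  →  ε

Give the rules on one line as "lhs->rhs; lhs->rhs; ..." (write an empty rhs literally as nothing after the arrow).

  | bbaabba => aaabba => aba => ba
  | abaabbbb => baabbbb => bbbb => abb => bb => a
  | aabbbb => bbb => ab => b
  | aababbbb => abbbb => bbbb => abb => bb => a

aab->; ab->b; bb->a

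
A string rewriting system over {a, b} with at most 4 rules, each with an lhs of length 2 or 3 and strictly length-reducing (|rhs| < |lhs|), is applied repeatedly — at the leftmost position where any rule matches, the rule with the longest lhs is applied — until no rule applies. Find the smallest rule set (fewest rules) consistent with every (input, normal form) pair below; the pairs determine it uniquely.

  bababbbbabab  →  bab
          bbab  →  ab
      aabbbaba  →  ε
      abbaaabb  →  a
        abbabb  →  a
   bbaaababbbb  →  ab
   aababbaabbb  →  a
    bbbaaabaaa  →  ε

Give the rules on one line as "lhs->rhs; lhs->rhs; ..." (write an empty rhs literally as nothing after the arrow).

  | bababbbbabab => babbbbbabab => baabbbabab => bbbbabab => abbabab => aabab => bab
  | bbab => ab
  | aabbbaba => bbbaba => ababa => abba => aa => ε
  | abbaaabb => aaaabb => aabb => bb => a

aa->; aba->ab; bb->a; bba->a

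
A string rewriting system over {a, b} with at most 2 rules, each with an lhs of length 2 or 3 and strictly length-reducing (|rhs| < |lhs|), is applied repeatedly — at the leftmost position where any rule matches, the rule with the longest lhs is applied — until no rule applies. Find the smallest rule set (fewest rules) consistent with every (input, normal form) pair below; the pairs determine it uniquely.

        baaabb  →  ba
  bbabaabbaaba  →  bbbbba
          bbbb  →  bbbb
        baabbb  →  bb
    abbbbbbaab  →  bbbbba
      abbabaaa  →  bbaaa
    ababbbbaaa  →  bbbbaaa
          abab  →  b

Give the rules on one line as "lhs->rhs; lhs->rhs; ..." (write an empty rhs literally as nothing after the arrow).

ab->; aba->ba

  | baaabb => baab => ba
  | bbabaabbaaba => bbbaabbaaba => bbbabaaba => bbbbaaba => bbbbaba => bbbbba
  | bbbb
  | baabbb => babb => bb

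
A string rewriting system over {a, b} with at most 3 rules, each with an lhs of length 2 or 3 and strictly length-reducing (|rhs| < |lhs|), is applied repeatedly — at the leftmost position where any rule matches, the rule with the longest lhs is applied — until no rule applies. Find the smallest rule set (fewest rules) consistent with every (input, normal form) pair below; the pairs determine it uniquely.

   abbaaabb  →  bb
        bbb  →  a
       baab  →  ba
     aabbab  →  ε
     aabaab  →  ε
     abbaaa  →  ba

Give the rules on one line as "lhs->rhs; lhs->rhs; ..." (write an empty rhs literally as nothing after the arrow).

aaa->a; ab->; bbb->a

  | abbaaabb => baaabb => babb => bb
  | bbb => a
  | baab => ba
  | aabbab => abab => ab => ε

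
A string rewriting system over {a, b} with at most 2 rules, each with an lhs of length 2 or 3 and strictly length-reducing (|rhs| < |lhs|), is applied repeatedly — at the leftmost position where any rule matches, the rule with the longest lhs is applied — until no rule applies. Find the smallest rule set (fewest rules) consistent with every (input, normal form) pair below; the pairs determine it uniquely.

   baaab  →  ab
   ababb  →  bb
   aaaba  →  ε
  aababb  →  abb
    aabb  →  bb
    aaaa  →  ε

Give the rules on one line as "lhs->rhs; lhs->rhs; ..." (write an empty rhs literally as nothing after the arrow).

aa->; ba->a

  | baaab => aaab => ab
  | ababb => aabb => bb
  | aaaba => aba => aa => ε
  | aababb => babb => abb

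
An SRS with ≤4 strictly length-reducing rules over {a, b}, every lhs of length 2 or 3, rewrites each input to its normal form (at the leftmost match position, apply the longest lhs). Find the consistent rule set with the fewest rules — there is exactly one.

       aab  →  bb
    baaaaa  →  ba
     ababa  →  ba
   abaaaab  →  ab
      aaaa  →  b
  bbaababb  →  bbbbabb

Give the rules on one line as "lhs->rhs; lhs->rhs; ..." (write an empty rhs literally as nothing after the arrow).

aa->b; aaa->a; aba->

  | aab => bb
  | baaaaa => baaa => ba
  | ababa => ba
  | abaaaab => aaab => ab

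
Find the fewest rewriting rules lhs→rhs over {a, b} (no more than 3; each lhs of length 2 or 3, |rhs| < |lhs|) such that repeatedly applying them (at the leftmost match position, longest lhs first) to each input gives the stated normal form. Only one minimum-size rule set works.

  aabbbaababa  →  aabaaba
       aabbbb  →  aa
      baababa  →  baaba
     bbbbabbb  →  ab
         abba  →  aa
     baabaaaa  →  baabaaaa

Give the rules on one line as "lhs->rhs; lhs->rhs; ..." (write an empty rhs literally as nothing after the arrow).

bab->b; bb->

  | aabbbaababa => aabaababa => aabaaba
  | aabbbb => aabb => aa
  | baababa => baaba
  | bbbbabbb => bbabbb => abbb => ab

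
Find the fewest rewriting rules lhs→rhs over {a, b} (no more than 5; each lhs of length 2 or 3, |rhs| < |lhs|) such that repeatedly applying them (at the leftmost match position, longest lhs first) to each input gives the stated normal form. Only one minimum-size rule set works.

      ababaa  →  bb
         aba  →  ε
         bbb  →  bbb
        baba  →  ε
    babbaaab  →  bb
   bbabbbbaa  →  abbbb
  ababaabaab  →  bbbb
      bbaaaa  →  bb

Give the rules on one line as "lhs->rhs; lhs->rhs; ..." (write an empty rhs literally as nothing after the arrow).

aa->; aab->bb; ba->a; baa->b

  | ababaa => aabaa => bbaa => bb
  | aba => aa => ε
  | bbb
  | baba => aba => aa => ε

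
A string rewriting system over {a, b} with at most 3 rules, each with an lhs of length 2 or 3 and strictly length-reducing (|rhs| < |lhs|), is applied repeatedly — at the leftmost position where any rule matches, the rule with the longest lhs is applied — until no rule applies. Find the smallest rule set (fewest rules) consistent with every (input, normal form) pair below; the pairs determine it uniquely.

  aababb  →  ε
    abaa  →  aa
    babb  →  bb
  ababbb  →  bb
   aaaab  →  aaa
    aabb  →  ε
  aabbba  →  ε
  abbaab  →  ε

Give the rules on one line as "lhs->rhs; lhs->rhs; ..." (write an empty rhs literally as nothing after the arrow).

  | aababb => aabb => ab => ε
  | abaa => aa
  | babb => bb
  | ababbb => abbb => bb

ab->; ba->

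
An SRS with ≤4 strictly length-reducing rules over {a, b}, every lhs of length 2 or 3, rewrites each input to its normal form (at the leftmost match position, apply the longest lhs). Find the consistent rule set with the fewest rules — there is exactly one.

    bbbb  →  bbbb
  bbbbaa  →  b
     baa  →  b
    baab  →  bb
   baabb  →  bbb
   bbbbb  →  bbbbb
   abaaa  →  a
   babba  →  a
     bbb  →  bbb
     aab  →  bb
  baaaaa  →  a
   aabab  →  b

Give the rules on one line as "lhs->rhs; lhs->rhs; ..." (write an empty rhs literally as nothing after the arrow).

  | bbbb
  | bbbbaa => bbbaa => bbaa => baa => aa => b
  | baa => aa => b
  | baab => aab => bb

aa->b; ab->b; ba->a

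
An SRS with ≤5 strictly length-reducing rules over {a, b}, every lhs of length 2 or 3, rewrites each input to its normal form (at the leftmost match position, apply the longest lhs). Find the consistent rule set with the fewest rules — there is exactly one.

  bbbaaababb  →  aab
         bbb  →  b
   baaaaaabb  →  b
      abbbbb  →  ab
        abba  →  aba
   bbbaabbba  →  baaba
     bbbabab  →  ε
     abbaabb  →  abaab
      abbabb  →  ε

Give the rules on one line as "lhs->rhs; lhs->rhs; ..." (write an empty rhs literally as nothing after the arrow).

  | bbbaaababb => baaababb => bbbabb => babb => aab
  | bbb => b
  | baaaaaabb => bbaaabb => aaabb => bbb => b
  | abbbbb => abbbb => abbb => abb => ab

aaa->b; abb->ab; bab->aa; bb->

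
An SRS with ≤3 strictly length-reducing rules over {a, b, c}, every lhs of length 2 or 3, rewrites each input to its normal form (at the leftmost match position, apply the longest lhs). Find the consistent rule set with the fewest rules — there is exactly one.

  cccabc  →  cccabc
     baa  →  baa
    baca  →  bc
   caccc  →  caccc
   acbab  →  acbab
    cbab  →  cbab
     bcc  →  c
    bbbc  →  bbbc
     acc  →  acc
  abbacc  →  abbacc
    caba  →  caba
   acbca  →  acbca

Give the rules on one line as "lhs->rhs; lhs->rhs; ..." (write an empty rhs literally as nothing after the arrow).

  | cccabc
  | baa
  | baca => bc
  | caccc

aca->c; bcc->c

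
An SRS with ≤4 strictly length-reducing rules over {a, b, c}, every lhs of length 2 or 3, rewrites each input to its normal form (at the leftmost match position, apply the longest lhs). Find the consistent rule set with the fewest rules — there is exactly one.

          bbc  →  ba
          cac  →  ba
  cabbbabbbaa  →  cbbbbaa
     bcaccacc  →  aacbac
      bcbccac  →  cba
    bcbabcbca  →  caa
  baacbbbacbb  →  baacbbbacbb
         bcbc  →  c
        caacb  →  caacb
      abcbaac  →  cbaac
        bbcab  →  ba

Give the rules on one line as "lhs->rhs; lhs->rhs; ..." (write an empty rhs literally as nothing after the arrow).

ab->; bc->a; cac->ba

  | bbc => ba
  | cac => ba
  | cabbbabbbaa => cbbabbbaa => cbbbbaa
  | bcaccacc => aaccacc => aacbac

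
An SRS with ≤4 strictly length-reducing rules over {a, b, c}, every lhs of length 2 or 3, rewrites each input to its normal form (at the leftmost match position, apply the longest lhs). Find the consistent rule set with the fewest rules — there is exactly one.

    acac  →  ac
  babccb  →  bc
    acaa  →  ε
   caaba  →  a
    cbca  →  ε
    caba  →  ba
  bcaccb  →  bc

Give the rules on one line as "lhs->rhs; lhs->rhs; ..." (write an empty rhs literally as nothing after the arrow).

  | acac => ac
  | babccb => bccb => bc
  | acaa => aa => ε
  | caaba => aba => a

aa->; ab->; ca->; cb->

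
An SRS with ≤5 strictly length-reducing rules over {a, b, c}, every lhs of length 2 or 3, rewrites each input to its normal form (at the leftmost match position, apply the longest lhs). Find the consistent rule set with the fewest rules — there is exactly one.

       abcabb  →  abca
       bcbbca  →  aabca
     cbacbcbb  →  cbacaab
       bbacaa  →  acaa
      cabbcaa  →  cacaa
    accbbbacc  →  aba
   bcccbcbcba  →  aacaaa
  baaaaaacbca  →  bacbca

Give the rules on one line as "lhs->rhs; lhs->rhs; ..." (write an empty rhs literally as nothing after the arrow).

baa->ba; bb->; bcb->aa; cc->

  | abcabb => abca
  | bcbbca => aabca
  | cbacbcbb => cbacaab
  | bbacaa => acaa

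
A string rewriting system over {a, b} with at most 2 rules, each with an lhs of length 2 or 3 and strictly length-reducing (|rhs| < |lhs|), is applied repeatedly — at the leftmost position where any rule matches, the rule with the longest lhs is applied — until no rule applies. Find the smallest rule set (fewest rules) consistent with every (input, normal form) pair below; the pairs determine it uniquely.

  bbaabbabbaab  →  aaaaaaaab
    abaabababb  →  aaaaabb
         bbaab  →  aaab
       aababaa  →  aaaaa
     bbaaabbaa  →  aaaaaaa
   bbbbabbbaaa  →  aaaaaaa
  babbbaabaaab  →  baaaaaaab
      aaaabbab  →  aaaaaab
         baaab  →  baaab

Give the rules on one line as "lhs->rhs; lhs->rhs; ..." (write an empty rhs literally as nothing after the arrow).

  | bbaabbabbaab => aaabbabbaab => aaaaabbaab => aaaaaaaab
  | abaabababb => aaabababb => aaaababb => aaaaabb
  | bbaab => aaab
  | aababaa => aaabaa => aaaaa

aba->aa; bba->aa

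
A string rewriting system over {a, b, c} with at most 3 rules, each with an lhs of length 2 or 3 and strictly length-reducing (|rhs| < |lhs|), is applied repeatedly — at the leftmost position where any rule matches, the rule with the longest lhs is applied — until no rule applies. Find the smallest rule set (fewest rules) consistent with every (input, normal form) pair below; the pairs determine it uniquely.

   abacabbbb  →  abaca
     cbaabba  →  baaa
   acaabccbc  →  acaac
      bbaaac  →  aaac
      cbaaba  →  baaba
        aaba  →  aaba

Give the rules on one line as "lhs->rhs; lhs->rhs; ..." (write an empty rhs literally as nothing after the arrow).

  | abacabbbb => abacabb => abaca
  | cbaabba => baabba => baaa
  | acaabccbc => acaabcbc => acaabbc => acaac
  | bbaaac => aaac

bb->; cb->b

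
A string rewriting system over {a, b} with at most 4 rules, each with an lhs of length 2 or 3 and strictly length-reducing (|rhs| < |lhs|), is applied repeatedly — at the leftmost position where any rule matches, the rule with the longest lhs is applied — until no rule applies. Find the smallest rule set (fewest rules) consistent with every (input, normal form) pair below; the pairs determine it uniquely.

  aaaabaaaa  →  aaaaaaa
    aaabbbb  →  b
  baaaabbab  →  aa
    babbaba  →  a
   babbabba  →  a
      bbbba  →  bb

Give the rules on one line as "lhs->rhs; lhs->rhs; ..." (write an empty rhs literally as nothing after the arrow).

  | aaaabaaaa => aaaaaaa
  | aaabbbb => aabbb => abb => b
  | baaaabbab => aaaabbab => aaabab => aaab => aa
  | babbaba => abbaba => baba => aba => a

ab->; ba->a; bba->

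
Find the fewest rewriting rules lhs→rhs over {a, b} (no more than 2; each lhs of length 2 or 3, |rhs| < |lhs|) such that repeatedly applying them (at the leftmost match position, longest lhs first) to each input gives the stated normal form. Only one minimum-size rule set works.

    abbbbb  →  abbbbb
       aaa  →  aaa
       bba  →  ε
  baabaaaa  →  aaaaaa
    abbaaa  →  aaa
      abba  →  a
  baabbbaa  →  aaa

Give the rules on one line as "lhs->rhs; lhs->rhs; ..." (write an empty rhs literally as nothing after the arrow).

ba->a; bba->

  | abbbbb
  | aaa
  | bba => ε
  | baabaaaa => aabaaaa => aaaaaa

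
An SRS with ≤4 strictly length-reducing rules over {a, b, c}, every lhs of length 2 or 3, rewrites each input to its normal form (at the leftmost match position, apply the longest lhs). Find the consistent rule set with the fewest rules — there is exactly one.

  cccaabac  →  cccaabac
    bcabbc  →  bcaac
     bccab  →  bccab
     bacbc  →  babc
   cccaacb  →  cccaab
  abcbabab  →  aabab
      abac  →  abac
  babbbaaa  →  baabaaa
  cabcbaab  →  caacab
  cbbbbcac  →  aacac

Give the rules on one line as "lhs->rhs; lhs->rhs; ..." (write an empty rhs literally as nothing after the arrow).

bb->a; bba->ac; cb->b

  | cccaabac
  | bcabbc => bcaac
  | bccab
  | bacbc => babc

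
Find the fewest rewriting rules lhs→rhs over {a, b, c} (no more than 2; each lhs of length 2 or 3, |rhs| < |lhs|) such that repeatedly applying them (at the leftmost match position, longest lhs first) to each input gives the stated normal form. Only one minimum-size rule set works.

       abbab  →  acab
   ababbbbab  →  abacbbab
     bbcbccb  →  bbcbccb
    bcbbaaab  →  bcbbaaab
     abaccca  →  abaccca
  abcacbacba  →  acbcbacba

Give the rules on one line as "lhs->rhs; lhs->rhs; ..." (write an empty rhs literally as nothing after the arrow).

  | abbab => acab
  | ababbbbab => abacbbab
  | bbcbccb
  | bcbbaaab

abb->ac; bca->cb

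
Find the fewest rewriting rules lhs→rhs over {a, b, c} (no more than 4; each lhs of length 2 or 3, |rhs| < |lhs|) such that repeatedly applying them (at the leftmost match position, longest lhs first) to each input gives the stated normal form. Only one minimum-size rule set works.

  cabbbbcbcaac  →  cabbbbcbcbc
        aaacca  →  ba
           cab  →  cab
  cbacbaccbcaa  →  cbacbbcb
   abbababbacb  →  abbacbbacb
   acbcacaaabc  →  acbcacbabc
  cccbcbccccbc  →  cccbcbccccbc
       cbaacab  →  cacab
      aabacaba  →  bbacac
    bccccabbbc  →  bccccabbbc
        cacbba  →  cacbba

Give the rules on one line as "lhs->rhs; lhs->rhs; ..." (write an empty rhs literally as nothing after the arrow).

  | cabbbbcbcaac => cabbbbcbcbc
  | aaacca => bacca => ba
  | cab
  | cbacbaccbcaa => cbacbbcaa => cbacbbcb

aa->b; aba->ac; acc->; baa->a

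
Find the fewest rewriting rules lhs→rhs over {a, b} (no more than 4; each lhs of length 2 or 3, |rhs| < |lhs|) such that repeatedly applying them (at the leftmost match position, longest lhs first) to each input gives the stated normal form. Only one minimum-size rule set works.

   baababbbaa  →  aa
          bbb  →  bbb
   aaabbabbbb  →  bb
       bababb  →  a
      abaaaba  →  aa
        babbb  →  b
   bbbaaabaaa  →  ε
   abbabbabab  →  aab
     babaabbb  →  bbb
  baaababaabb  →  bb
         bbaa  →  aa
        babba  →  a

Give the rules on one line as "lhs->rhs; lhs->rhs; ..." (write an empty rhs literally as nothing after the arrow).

aaa->; abb->; ba->a

  | baababbbaa => aababbbaa => aaabbbaa => bbbaa => bbaa => baa => aa
  | bbb
  | aaabbabbbb => bbabbbb => babbbb => abbbb => bb
  | bababb => ababb => aabb => a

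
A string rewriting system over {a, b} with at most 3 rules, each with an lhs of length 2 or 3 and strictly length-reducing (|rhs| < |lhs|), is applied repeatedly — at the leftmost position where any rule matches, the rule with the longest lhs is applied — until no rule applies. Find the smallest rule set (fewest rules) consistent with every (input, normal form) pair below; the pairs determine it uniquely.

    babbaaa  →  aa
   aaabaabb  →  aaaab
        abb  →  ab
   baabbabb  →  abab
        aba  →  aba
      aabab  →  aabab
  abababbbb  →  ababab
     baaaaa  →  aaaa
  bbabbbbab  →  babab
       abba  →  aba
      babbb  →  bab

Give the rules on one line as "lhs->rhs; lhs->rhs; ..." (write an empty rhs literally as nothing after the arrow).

  | babbaaa => babaaa => baaa => aa
  | aaabaabb => aaaabb => aaaab
  | abb => ab
  | baabbabb => abbabb => ababb => abab

baa->a; bb->b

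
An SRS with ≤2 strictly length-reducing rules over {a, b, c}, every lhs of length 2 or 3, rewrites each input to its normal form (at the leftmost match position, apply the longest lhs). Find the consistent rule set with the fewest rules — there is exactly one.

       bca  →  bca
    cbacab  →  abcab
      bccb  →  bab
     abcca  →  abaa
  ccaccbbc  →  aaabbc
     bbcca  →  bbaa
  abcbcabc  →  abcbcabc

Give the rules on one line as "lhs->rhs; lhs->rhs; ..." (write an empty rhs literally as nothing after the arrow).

cba->ab; cc->a

  | bca
  | cbacab => abcab
  | bccb => bab
  | abcca => abaa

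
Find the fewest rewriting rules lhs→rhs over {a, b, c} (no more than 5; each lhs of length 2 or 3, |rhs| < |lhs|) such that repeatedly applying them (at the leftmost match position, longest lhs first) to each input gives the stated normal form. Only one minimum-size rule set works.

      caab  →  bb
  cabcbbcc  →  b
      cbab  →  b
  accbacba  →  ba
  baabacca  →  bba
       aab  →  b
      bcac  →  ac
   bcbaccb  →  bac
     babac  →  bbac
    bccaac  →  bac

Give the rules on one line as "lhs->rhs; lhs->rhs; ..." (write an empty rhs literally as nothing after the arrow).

ab->b; bc->; ca->b; cb->

  | caab => bab => bb
  | cabcbbcc => bbcbbcc => bbbcc => bbc => b
  | cbab => ab => b
  | accbacba => acacba => abcba => bcba => ba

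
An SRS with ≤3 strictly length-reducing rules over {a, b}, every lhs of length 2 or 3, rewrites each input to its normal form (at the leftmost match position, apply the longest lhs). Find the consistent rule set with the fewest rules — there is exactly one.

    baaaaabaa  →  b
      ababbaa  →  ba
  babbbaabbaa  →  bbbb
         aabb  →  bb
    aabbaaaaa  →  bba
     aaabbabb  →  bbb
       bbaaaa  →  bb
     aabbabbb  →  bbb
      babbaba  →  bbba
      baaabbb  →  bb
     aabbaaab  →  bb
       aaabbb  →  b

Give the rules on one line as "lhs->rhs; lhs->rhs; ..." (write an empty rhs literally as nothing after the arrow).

aa->; ab->; abb->ba

  | baaaaabaa => baaabaa => babaa => baa => b
  | ababbaa => abbaa => baaa => ba
  | babbbaabbaa => bbabaabbaa => bbaabbaa => bbbbaa => bbbb
  | aabb => bb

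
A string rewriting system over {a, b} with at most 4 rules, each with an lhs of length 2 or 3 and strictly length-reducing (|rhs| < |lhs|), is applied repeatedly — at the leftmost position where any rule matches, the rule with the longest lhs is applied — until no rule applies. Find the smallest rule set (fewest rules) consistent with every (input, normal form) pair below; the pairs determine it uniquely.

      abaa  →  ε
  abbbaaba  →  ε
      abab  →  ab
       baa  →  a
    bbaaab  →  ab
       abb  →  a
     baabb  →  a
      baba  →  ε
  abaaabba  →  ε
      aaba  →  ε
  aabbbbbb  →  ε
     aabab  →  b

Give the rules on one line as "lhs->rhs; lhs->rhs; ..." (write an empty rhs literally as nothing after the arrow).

  | abaa => aa => ε
  | abbbaaba => abaaba => aaba => ba => ε
  | abab => ab
  | baa => a

aa->; ba->; bb->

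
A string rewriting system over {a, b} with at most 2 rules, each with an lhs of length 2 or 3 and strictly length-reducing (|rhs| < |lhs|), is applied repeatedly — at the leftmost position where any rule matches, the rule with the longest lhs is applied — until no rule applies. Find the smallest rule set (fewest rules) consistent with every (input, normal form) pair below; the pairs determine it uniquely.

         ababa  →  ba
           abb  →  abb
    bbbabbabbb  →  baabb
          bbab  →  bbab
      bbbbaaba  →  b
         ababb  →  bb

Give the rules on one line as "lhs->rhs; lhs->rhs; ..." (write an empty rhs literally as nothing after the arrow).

  | ababa => ba
  | abb
  | bbbabbabbb => baabbabbb => baabbaba => baabb
  | bbab

aba->; bbb->ba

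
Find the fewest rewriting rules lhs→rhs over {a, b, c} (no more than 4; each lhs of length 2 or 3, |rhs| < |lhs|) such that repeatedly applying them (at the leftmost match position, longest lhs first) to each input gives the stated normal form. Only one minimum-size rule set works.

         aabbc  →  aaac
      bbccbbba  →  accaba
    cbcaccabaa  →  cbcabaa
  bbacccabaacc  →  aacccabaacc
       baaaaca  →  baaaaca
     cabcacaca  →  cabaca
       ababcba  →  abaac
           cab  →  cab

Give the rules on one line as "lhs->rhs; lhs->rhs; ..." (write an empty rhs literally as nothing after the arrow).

bb->a; cac->; cba->bc

  | aabbc => aaac
  | bbccbbba => accbbba => accaba
  | cbcaccabaa => cbcabaa
  | bbacccabaacc => aacccabaacc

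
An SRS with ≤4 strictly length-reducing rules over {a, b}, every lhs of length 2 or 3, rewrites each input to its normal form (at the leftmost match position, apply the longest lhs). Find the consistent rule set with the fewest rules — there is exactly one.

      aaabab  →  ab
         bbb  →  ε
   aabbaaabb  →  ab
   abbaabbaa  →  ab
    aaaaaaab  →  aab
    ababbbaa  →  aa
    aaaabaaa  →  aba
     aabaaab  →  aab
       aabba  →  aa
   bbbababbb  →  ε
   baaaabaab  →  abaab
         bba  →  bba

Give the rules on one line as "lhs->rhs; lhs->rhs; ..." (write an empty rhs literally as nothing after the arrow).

  | aaabab => abbab => ab
  | bbb => ε
  | aabbaaabb => aaaabb => ababb => ab
  | abbaabbaa => aabbaa => aaa => ab

aaa->ab; abb->; bab->; bbb->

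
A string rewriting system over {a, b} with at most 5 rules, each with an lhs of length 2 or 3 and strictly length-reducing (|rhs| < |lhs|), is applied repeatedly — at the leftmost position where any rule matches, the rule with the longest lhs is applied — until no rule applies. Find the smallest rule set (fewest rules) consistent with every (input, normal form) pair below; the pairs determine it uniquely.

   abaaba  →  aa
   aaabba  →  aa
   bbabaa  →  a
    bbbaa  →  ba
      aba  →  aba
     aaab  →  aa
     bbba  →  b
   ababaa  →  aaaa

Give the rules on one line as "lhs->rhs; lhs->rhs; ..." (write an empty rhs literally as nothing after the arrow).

  | abaaba => aaba => aa
  | aaabba => aaba => aa
  | bbabaa => baa => a
  | bbbaa => ba

aab->a; baa->a; bab->a; bba->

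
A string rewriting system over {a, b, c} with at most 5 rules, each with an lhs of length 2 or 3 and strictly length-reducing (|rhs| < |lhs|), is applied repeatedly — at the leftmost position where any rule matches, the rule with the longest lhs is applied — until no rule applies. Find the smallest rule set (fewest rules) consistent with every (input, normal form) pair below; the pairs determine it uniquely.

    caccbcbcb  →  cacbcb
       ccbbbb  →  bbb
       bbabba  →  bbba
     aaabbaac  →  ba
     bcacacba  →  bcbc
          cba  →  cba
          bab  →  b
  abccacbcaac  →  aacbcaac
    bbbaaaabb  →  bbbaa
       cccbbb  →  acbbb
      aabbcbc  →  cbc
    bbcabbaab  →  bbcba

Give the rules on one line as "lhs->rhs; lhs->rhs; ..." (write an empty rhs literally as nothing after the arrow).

  | caccbcbcb => caabcbcb => cacbcb
  | ccbbbb => abbbb => bbb
  | bbabba => bbba
  | aaabbaac => aabaac => acac => bcc => ba

ab->; aba->c; aca->bc; cc->a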